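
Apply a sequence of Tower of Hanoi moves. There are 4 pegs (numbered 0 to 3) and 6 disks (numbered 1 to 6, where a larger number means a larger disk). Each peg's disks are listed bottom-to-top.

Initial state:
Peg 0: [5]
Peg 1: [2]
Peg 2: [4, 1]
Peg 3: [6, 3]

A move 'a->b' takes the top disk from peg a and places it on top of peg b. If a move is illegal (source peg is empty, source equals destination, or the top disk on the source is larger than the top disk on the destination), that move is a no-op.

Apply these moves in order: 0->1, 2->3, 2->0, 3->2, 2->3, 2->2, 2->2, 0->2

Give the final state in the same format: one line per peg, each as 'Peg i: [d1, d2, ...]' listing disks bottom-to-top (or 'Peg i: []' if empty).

Answer: Peg 0: [5]
Peg 1: [2]
Peg 2: [4]
Peg 3: [6, 3, 1]

Derivation:
After move 1 (0->1):
Peg 0: [5]
Peg 1: [2]
Peg 2: [4, 1]
Peg 3: [6, 3]

After move 2 (2->3):
Peg 0: [5]
Peg 1: [2]
Peg 2: [4]
Peg 3: [6, 3, 1]

After move 3 (2->0):
Peg 0: [5, 4]
Peg 1: [2]
Peg 2: []
Peg 3: [6, 3, 1]

After move 4 (3->2):
Peg 0: [5, 4]
Peg 1: [2]
Peg 2: [1]
Peg 3: [6, 3]

After move 5 (2->3):
Peg 0: [5, 4]
Peg 1: [2]
Peg 2: []
Peg 3: [6, 3, 1]

After move 6 (2->2):
Peg 0: [5, 4]
Peg 1: [2]
Peg 2: []
Peg 3: [6, 3, 1]

After move 7 (2->2):
Peg 0: [5, 4]
Peg 1: [2]
Peg 2: []
Peg 3: [6, 3, 1]

After move 8 (0->2):
Peg 0: [5]
Peg 1: [2]
Peg 2: [4]
Peg 3: [6, 3, 1]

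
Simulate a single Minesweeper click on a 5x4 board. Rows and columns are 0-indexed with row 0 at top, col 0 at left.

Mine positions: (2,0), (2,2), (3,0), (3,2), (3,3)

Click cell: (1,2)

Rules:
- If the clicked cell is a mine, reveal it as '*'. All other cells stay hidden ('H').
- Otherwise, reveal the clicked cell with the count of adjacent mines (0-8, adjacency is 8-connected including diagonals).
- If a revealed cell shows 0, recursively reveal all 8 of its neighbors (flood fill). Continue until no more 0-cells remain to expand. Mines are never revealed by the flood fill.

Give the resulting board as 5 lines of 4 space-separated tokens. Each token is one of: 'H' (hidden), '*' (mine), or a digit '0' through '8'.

H H H H
H H 1 H
H H H H
H H H H
H H H H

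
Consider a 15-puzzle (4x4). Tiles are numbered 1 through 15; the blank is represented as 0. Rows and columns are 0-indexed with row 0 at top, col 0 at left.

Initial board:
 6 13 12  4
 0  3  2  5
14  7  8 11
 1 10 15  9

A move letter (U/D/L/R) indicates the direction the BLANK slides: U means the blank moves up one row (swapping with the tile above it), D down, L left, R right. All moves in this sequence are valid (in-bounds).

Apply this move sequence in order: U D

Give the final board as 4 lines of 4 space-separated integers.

After move 1 (U):
 0 13 12  4
 6  3  2  5
14  7  8 11
 1 10 15  9

After move 2 (D):
 6 13 12  4
 0  3  2  5
14  7  8 11
 1 10 15  9

Answer:  6 13 12  4
 0  3  2  5
14  7  8 11
 1 10 15  9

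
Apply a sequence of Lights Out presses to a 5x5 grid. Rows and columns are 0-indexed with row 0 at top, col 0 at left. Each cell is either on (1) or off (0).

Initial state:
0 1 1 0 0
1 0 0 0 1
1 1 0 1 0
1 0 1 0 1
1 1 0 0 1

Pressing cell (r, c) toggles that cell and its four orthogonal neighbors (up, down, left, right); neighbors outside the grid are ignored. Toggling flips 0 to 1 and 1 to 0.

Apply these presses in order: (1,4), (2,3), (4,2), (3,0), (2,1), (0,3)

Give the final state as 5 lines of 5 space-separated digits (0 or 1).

Answer: 0 1 0 1 0
1 1 0 1 0
1 0 0 0 0
0 0 0 1 1
0 0 1 1 1

Derivation:
After press 1 at (1,4):
0 1 1 0 1
1 0 0 1 0
1 1 0 1 1
1 0 1 0 1
1 1 0 0 1

After press 2 at (2,3):
0 1 1 0 1
1 0 0 0 0
1 1 1 0 0
1 0 1 1 1
1 1 0 0 1

After press 3 at (4,2):
0 1 1 0 1
1 0 0 0 0
1 1 1 0 0
1 0 0 1 1
1 0 1 1 1

After press 4 at (3,0):
0 1 1 0 1
1 0 0 0 0
0 1 1 0 0
0 1 0 1 1
0 0 1 1 1

After press 5 at (2,1):
0 1 1 0 1
1 1 0 0 0
1 0 0 0 0
0 0 0 1 1
0 0 1 1 1

After press 6 at (0,3):
0 1 0 1 0
1 1 0 1 0
1 0 0 0 0
0 0 0 1 1
0 0 1 1 1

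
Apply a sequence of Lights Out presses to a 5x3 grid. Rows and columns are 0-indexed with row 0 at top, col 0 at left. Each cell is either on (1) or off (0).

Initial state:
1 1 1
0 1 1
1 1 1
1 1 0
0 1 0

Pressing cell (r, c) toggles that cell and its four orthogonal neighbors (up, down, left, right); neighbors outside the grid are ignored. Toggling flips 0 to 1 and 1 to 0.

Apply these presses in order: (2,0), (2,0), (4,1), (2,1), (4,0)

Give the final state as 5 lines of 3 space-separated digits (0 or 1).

Answer: 1 1 1
0 0 1
0 0 0
0 1 0
0 1 1

Derivation:
After press 1 at (2,0):
1 1 1
1 1 1
0 0 1
0 1 0
0 1 0

After press 2 at (2,0):
1 1 1
0 1 1
1 1 1
1 1 0
0 1 0

After press 3 at (4,1):
1 1 1
0 1 1
1 1 1
1 0 0
1 0 1

After press 4 at (2,1):
1 1 1
0 0 1
0 0 0
1 1 0
1 0 1

After press 5 at (4,0):
1 1 1
0 0 1
0 0 0
0 1 0
0 1 1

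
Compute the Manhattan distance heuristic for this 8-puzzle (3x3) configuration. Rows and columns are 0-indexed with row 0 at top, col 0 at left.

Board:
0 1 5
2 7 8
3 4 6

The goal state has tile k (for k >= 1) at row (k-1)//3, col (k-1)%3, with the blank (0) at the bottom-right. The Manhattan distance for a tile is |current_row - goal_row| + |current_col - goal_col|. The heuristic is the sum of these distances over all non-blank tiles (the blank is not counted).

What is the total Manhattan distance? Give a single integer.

Tile 1: at (0,1), goal (0,0), distance |0-0|+|1-0| = 1
Tile 5: at (0,2), goal (1,1), distance |0-1|+|2-1| = 2
Tile 2: at (1,0), goal (0,1), distance |1-0|+|0-1| = 2
Tile 7: at (1,1), goal (2,0), distance |1-2|+|1-0| = 2
Tile 8: at (1,2), goal (2,1), distance |1-2|+|2-1| = 2
Tile 3: at (2,0), goal (0,2), distance |2-0|+|0-2| = 4
Tile 4: at (2,1), goal (1,0), distance |2-1|+|1-0| = 2
Tile 6: at (2,2), goal (1,2), distance |2-1|+|2-2| = 1
Sum: 1 + 2 + 2 + 2 + 2 + 4 + 2 + 1 = 16

Answer: 16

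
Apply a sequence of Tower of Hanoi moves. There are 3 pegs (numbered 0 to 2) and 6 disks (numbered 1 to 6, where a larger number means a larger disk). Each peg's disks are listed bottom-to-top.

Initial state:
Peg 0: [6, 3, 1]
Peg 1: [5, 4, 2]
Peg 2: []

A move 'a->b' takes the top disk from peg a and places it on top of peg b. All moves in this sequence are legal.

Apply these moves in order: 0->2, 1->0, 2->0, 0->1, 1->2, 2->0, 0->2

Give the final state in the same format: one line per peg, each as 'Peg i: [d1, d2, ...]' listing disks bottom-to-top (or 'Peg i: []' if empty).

After move 1 (0->2):
Peg 0: [6, 3]
Peg 1: [5, 4, 2]
Peg 2: [1]

After move 2 (1->0):
Peg 0: [6, 3, 2]
Peg 1: [5, 4]
Peg 2: [1]

After move 3 (2->0):
Peg 0: [6, 3, 2, 1]
Peg 1: [5, 4]
Peg 2: []

After move 4 (0->1):
Peg 0: [6, 3, 2]
Peg 1: [5, 4, 1]
Peg 2: []

After move 5 (1->2):
Peg 0: [6, 3, 2]
Peg 1: [5, 4]
Peg 2: [1]

After move 6 (2->0):
Peg 0: [6, 3, 2, 1]
Peg 1: [5, 4]
Peg 2: []

After move 7 (0->2):
Peg 0: [6, 3, 2]
Peg 1: [5, 4]
Peg 2: [1]

Answer: Peg 0: [6, 3, 2]
Peg 1: [5, 4]
Peg 2: [1]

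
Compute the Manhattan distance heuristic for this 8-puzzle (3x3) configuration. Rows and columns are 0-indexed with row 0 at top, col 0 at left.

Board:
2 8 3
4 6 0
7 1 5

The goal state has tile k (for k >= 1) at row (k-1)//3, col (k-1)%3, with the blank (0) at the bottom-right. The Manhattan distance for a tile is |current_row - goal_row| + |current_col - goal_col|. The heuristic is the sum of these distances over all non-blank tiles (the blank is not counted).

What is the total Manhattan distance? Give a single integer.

Answer: 9

Derivation:
Tile 2: (0,0)->(0,1) = 1
Tile 8: (0,1)->(2,1) = 2
Tile 3: (0,2)->(0,2) = 0
Tile 4: (1,0)->(1,0) = 0
Tile 6: (1,1)->(1,2) = 1
Tile 7: (2,0)->(2,0) = 0
Tile 1: (2,1)->(0,0) = 3
Tile 5: (2,2)->(1,1) = 2
Sum: 1 + 2 + 0 + 0 + 1 + 0 + 3 + 2 = 9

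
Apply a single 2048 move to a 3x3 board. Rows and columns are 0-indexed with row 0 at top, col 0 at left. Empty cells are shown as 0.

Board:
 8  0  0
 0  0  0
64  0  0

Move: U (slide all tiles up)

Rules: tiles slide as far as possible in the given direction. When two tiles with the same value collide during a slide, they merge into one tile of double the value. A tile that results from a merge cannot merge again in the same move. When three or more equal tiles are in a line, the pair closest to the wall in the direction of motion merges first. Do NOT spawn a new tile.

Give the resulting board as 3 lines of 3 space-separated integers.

Slide up:
col 0: [8, 0, 64] -> [8, 64, 0]
col 1: [0, 0, 0] -> [0, 0, 0]
col 2: [0, 0, 0] -> [0, 0, 0]

Answer:  8  0  0
64  0  0
 0  0  0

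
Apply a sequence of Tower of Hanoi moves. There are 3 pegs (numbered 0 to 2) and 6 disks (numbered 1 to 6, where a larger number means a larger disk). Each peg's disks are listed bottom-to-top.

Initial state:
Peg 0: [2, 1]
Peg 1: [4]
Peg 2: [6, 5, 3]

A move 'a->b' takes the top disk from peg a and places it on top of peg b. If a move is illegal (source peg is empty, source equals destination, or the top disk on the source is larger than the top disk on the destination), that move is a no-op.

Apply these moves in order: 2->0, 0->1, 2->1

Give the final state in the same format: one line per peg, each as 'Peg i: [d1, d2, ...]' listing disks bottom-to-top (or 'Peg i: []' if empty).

After move 1 (2->0):
Peg 0: [2, 1]
Peg 1: [4]
Peg 2: [6, 5, 3]

After move 2 (0->1):
Peg 0: [2]
Peg 1: [4, 1]
Peg 2: [6, 5, 3]

After move 3 (2->1):
Peg 0: [2]
Peg 1: [4, 1]
Peg 2: [6, 5, 3]

Answer: Peg 0: [2]
Peg 1: [4, 1]
Peg 2: [6, 5, 3]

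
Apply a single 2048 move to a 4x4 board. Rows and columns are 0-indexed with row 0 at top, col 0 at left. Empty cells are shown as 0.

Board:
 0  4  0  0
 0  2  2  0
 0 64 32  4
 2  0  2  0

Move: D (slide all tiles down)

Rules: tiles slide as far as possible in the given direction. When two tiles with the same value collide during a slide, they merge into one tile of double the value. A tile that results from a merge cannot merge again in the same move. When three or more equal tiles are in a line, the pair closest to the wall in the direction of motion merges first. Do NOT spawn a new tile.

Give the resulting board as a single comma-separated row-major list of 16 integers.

Answer: 0, 0, 0, 0, 0, 4, 2, 0, 0, 2, 32, 0, 2, 64, 2, 4

Derivation:
Slide down:
col 0: [0, 0, 0, 2] -> [0, 0, 0, 2]
col 1: [4, 2, 64, 0] -> [0, 4, 2, 64]
col 2: [0, 2, 32, 2] -> [0, 2, 32, 2]
col 3: [0, 0, 4, 0] -> [0, 0, 0, 4]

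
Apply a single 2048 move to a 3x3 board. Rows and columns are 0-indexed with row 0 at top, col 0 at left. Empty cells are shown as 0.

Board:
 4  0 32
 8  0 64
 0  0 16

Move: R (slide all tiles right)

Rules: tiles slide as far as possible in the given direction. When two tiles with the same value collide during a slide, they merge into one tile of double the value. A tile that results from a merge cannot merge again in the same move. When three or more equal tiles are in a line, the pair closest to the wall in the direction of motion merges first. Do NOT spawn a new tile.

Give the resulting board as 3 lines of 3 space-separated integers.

Slide right:
row 0: [4, 0, 32] -> [0, 4, 32]
row 1: [8, 0, 64] -> [0, 8, 64]
row 2: [0, 0, 16] -> [0, 0, 16]

Answer:  0  4 32
 0  8 64
 0  0 16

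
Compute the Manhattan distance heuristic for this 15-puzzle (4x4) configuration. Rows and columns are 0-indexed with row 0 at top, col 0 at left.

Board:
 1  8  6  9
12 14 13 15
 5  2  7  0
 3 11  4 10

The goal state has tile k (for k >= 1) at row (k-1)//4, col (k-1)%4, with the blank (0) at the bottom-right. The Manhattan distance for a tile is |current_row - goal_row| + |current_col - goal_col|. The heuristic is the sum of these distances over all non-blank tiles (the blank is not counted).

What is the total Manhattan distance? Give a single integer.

Answer: 41

Derivation:
Tile 1: (0,0)->(0,0) = 0
Tile 8: (0,1)->(1,3) = 3
Tile 6: (0,2)->(1,1) = 2
Tile 9: (0,3)->(2,0) = 5
Tile 12: (1,0)->(2,3) = 4
Tile 14: (1,1)->(3,1) = 2
Tile 13: (1,2)->(3,0) = 4
Tile 15: (1,3)->(3,2) = 3
Tile 5: (2,0)->(1,0) = 1
Tile 2: (2,1)->(0,1) = 2
Tile 7: (2,2)->(1,2) = 1
Tile 3: (3,0)->(0,2) = 5
Tile 11: (3,1)->(2,2) = 2
Tile 4: (3,2)->(0,3) = 4
Tile 10: (3,3)->(2,1) = 3
Sum: 0 + 3 + 2 + 5 + 4 + 2 + 4 + 3 + 1 + 2 + 1 + 5 + 2 + 4 + 3 = 41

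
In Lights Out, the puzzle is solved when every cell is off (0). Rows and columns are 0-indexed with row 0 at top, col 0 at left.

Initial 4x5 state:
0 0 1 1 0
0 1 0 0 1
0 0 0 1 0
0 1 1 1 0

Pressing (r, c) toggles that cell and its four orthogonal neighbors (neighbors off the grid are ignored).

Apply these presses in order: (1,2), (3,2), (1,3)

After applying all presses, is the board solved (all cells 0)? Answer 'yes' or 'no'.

After press 1 at (1,2):
0 0 0 1 0
0 0 1 1 1
0 0 1 1 0
0 1 1 1 0

After press 2 at (3,2):
0 0 0 1 0
0 0 1 1 1
0 0 0 1 0
0 0 0 0 0

After press 3 at (1,3):
0 0 0 0 0
0 0 0 0 0
0 0 0 0 0
0 0 0 0 0

Lights still on: 0

Answer: yes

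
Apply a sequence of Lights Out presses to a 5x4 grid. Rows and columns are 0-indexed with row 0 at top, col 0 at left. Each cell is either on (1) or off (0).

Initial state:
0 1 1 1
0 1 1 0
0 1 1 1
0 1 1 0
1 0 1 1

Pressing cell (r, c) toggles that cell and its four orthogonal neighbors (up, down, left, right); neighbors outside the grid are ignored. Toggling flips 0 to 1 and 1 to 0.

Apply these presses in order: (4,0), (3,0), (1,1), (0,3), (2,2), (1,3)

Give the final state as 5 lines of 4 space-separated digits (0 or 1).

Answer: 0 0 0 1
1 0 0 0
1 1 0 1
0 0 0 0
1 1 1 1

Derivation:
After press 1 at (4,0):
0 1 1 1
0 1 1 0
0 1 1 1
1 1 1 0
0 1 1 1

After press 2 at (3,0):
0 1 1 1
0 1 1 0
1 1 1 1
0 0 1 0
1 1 1 1

After press 3 at (1,1):
0 0 1 1
1 0 0 0
1 0 1 1
0 0 1 0
1 1 1 1

After press 4 at (0,3):
0 0 0 0
1 0 0 1
1 0 1 1
0 0 1 0
1 1 1 1

After press 5 at (2,2):
0 0 0 0
1 0 1 1
1 1 0 0
0 0 0 0
1 1 1 1

After press 6 at (1,3):
0 0 0 1
1 0 0 0
1 1 0 1
0 0 0 0
1 1 1 1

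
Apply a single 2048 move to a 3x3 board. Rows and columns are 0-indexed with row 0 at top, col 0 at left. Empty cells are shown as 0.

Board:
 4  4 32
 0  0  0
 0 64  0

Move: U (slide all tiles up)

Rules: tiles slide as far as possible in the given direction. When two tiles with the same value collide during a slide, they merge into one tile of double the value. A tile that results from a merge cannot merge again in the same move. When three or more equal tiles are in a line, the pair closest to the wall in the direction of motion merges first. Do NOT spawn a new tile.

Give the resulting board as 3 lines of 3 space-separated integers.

Answer:  4  4 32
 0 64  0
 0  0  0

Derivation:
Slide up:
col 0: [4, 0, 0] -> [4, 0, 0]
col 1: [4, 0, 64] -> [4, 64, 0]
col 2: [32, 0, 0] -> [32, 0, 0]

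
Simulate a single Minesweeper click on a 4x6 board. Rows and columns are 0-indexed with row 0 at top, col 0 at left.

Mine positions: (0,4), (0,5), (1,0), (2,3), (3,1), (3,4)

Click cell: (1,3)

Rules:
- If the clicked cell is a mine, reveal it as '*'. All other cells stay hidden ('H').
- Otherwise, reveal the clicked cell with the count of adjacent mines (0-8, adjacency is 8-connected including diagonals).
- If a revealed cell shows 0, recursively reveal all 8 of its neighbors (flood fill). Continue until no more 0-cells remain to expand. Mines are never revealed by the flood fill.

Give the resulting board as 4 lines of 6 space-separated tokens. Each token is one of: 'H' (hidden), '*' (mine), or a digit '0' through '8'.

H H H H H H
H H H 2 H H
H H H H H H
H H H H H H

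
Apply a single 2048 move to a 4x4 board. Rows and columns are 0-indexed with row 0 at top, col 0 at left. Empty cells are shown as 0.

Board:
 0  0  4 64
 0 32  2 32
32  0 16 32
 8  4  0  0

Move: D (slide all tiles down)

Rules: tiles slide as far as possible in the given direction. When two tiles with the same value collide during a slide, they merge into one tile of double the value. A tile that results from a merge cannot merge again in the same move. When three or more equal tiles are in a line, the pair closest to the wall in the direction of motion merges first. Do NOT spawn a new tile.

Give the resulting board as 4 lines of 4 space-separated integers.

Slide down:
col 0: [0, 0, 32, 8] -> [0, 0, 32, 8]
col 1: [0, 32, 0, 4] -> [0, 0, 32, 4]
col 2: [4, 2, 16, 0] -> [0, 4, 2, 16]
col 3: [64, 32, 32, 0] -> [0, 0, 64, 64]

Answer:  0  0  0  0
 0  0  4  0
32 32  2 64
 8  4 16 64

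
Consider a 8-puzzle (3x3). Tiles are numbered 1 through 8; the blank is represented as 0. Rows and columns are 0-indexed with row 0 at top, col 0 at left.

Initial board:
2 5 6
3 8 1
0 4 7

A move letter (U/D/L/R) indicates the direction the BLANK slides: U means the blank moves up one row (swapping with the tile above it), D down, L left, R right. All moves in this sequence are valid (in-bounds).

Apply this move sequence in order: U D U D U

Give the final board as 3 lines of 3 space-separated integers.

Answer: 2 5 6
0 8 1
3 4 7

Derivation:
After move 1 (U):
2 5 6
0 8 1
3 4 7

After move 2 (D):
2 5 6
3 8 1
0 4 7

After move 3 (U):
2 5 6
0 8 1
3 4 7

After move 4 (D):
2 5 6
3 8 1
0 4 7

After move 5 (U):
2 5 6
0 8 1
3 4 7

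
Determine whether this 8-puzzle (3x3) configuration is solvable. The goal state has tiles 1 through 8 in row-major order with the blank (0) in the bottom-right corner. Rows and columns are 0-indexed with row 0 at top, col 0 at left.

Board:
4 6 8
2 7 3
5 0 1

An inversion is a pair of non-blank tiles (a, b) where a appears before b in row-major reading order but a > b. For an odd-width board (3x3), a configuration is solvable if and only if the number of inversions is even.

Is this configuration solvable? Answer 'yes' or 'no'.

Answer: yes

Derivation:
Inversions (pairs i<j in row-major order where tile[i] > tile[j] > 0): 18
18 is even, so the puzzle is solvable.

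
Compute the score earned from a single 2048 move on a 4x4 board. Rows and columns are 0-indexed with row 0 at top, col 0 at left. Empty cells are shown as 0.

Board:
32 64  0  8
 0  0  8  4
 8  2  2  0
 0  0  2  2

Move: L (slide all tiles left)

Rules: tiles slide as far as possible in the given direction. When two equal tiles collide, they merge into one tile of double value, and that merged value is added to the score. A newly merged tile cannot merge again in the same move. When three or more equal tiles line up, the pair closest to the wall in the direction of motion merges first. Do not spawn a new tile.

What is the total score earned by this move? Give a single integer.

Answer: 8

Derivation:
Slide left:
row 0: [32, 64, 0, 8] -> [32, 64, 8, 0]  score +0 (running 0)
row 1: [0, 0, 8, 4] -> [8, 4, 0, 0]  score +0 (running 0)
row 2: [8, 2, 2, 0] -> [8, 4, 0, 0]  score +4 (running 4)
row 3: [0, 0, 2, 2] -> [4, 0, 0, 0]  score +4 (running 8)
Board after move:
32 64  8  0
 8  4  0  0
 8  4  0  0
 4  0  0  0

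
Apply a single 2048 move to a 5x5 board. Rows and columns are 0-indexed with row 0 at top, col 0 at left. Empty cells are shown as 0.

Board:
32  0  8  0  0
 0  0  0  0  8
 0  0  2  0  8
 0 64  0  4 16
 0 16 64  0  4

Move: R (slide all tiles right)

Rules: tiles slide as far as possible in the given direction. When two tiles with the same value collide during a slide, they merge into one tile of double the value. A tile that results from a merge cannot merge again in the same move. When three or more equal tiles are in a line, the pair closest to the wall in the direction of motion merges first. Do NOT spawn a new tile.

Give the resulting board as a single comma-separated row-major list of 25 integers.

Slide right:
row 0: [32, 0, 8, 0, 0] -> [0, 0, 0, 32, 8]
row 1: [0, 0, 0, 0, 8] -> [0, 0, 0, 0, 8]
row 2: [0, 0, 2, 0, 8] -> [0, 0, 0, 2, 8]
row 3: [0, 64, 0, 4, 16] -> [0, 0, 64, 4, 16]
row 4: [0, 16, 64, 0, 4] -> [0, 0, 16, 64, 4]

Answer: 0, 0, 0, 32, 8, 0, 0, 0, 0, 8, 0, 0, 0, 2, 8, 0, 0, 64, 4, 16, 0, 0, 16, 64, 4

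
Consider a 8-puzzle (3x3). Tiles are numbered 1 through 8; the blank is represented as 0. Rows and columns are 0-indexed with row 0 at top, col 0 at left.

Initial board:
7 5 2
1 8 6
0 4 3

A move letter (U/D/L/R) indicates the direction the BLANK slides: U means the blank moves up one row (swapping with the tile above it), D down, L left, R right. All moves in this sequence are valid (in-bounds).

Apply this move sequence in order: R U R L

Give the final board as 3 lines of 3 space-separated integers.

After move 1 (R):
7 5 2
1 8 6
4 0 3

After move 2 (U):
7 5 2
1 0 6
4 8 3

After move 3 (R):
7 5 2
1 6 0
4 8 3

After move 4 (L):
7 5 2
1 0 6
4 8 3

Answer: 7 5 2
1 0 6
4 8 3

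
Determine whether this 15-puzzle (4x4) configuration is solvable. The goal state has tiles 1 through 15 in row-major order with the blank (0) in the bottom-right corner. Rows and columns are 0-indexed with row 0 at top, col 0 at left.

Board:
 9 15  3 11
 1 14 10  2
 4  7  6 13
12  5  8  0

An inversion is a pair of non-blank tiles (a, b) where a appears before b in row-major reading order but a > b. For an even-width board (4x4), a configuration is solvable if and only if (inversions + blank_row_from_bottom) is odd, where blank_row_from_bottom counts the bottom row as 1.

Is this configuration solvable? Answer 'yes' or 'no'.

Answer: yes

Derivation:
Inversions: 54
Blank is in row 3 (0-indexed from top), which is row 1 counting from the bottom (bottom = 1).
54 + 1 = 55, which is odd, so the puzzle is solvable.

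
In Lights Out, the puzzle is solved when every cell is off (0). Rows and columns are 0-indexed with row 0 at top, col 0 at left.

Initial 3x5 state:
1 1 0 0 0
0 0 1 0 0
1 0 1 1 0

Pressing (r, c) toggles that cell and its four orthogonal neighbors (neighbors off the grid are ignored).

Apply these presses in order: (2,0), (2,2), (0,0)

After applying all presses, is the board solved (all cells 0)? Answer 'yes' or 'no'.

Answer: yes

Derivation:
After press 1 at (2,0):
1 1 0 0 0
1 0 1 0 0
0 1 1 1 0

After press 2 at (2,2):
1 1 0 0 0
1 0 0 0 0
0 0 0 0 0

After press 3 at (0,0):
0 0 0 0 0
0 0 0 0 0
0 0 0 0 0

Lights still on: 0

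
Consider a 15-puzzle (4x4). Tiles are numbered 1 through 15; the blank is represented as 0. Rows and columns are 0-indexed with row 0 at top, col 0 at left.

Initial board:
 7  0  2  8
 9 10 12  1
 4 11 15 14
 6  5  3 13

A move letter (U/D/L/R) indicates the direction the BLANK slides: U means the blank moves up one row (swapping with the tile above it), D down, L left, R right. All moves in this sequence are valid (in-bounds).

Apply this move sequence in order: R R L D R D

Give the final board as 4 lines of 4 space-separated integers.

After move 1 (R):
 7  2  0  8
 9 10 12  1
 4 11 15 14
 6  5  3 13

After move 2 (R):
 7  2  8  0
 9 10 12  1
 4 11 15 14
 6  5  3 13

After move 3 (L):
 7  2  0  8
 9 10 12  1
 4 11 15 14
 6  5  3 13

After move 4 (D):
 7  2 12  8
 9 10  0  1
 4 11 15 14
 6  5  3 13

After move 5 (R):
 7  2 12  8
 9 10  1  0
 4 11 15 14
 6  5  3 13

After move 6 (D):
 7  2 12  8
 9 10  1 14
 4 11 15  0
 6  5  3 13

Answer:  7  2 12  8
 9 10  1 14
 4 11 15  0
 6  5  3 13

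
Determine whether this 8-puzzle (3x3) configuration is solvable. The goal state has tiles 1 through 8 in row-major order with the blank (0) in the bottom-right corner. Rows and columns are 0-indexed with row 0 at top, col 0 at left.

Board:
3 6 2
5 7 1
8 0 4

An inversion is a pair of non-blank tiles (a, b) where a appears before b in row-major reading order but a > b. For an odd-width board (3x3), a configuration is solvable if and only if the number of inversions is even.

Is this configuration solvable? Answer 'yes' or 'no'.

Inversions (pairs i<j in row-major order where tile[i] > tile[j] > 0): 12
12 is even, so the puzzle is solvable.

Answer: yes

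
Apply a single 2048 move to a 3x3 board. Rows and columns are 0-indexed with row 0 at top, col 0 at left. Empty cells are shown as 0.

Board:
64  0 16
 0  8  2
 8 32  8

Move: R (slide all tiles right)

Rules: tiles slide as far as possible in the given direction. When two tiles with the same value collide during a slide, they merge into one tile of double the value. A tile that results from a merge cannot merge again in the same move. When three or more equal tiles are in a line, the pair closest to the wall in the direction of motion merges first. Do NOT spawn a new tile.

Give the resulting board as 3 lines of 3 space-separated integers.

Answer:  0 64 16
 0  8  2
 8 32  8

Derivation:
Slide right:
row 0: [64, 0, 16] -> [0, 64, 16]
row 1: [0, 8, 2] -> [0, 8, 2]
row 2: [8, 32, 8] -> [8, 32, 8]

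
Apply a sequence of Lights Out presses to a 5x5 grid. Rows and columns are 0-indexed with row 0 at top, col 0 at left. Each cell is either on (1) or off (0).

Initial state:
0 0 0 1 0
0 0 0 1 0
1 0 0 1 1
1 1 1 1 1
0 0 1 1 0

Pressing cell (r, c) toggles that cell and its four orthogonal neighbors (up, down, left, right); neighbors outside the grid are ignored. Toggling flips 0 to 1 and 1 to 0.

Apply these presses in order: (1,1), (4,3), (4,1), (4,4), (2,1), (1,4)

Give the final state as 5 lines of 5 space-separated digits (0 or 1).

Answer: 0 1 0 1 1
1 0 1 0 1
0 0 1 1 0
1 1 1 0 0
1 1 1 1 0

Derivation:
After press 1 at (1,1):
0 1 0 1 0
1 1 1 1 0
1 1 0 1 1
1 1 1 1 1
0 0 1 1 0

After press 2 at (4,3):
0 1 0 1 0
1 1 1 1 0
1 1 0 1 1
1 1 1 0 1
0 0 0 0 1

After press 3 at (4,1):
0 1 0 1 0
1 1 1 1 0
1 1 0 1 1
1 0 1 0 1
1 1 1 0 1

After press 4 at (4,4):
0 1 0 1 0
1 1 1 1 0
1 1 0 1 1
1 0 1 0 0
1 1 1 1 0

After press 5 at (2,1):
0 1 0 1 0
1 0 1 1 0
0 0 1 1 1
1 1 1 0 0
1 1 1 1 0

After press 6 at (1,4):
0 1 0 1 1
1 0 1 0 1
0 0 1 1 0
1 1 1 0 0
1 1 1 1 0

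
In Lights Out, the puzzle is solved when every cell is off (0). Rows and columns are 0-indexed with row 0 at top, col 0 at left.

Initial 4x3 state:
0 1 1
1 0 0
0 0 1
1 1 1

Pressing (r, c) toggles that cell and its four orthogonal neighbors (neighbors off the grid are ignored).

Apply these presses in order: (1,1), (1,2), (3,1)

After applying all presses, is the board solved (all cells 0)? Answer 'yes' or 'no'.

After press 1 at (1,1):
0 0 1
0 1 1
0 1 1
1 1 1

After press 2 at (1,2):
0 0 0
0 0 0
0 1 0
1 1 1

After press 3 at (3,1):
0 0 0
0 0 0
0 0 0
0 0 0

Lights still on: 0

Answer: yes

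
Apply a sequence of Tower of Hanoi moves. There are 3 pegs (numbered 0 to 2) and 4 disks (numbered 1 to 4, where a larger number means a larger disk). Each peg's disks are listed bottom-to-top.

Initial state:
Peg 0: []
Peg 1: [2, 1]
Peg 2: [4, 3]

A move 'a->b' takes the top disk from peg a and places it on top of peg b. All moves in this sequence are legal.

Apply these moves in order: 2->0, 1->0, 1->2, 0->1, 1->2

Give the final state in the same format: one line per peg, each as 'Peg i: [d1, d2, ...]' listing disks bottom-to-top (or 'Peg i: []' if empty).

After move 1 (2->0):
Peg 0: [3]
Peg 1: [2, 1]
Peg 2: [4]

After move 2 (1->0):
Peg 0: [3, 1]
Peg 1: [2]
Peg 2: [4]

After move 3 (1->2):
Peg 0: [3, 1]
Peg 1: []
Peg 2: [4, 2]

After move 4 (0->1):
Peg 0: [3]
Peg 1: [1]
Peg 2: [4, 2]

After move 5 (1->2):
Peg 0: [3]
Peg 1: []
Peg 2: [4, 2, 1]

Answer: Peg 0: [3]
Peg 1: []
Peg 2: [4, 2, 1]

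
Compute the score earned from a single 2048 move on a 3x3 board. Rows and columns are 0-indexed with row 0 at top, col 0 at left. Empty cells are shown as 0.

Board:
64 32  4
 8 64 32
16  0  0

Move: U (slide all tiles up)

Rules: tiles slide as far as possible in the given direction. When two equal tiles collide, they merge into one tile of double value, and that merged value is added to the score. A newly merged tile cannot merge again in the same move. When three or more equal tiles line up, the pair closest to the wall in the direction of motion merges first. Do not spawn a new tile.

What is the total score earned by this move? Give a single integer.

Answer: 0

Derivation:
Slide up:
col 0: [64, 8, 16] -> [64, 8, 16]  score +0 (running 0)
col 1: [32, 64, 0] -> [32, 64, 0]  score +0 (running 0)
col 2: [4, 32, 0] -> [4, 32, 0]  score +0 (running 0)
Board after move:
64 32  4
 8 64 32
16  0  0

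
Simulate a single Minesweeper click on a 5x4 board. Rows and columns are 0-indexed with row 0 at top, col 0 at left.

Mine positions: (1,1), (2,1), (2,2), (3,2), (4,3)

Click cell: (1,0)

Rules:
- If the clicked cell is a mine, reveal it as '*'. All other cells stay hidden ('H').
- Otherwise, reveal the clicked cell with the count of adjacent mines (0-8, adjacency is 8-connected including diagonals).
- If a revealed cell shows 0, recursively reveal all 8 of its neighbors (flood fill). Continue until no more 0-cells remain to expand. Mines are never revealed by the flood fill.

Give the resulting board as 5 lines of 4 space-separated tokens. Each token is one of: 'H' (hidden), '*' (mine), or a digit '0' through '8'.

H H H H
2 H H H
H H H H
H H H H
H H H H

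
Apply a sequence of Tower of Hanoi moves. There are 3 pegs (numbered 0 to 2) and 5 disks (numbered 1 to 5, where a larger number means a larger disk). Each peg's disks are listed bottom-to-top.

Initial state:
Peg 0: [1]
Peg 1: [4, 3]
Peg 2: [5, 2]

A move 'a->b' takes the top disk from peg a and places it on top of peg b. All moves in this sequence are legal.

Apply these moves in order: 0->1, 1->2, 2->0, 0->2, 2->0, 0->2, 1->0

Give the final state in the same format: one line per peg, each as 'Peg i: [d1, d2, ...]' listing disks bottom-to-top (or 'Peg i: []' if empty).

Answer: Peg 0: [3]
Peg 1: [4]
Peg 2: [5, 2, 1]

Derivation:
After move 1 (0->1):
Peg 0: []
Peg 1: [4, 3, 1]
Peg 2: [5, 2]

After move 2 (1->2):
Peg 0: []
Peg 1: [4, 3]
Peg 2: [5, 2, 1]

After move 3 (2->0):
Peg 0: [1]
Peg 1: [4, 3]
Peg 2: [5, 2]

After move 4 (0->2):
Peg 0: []
Peg 1: [4, 3]
Peg 2: [5, 2, 1]

After move 5 (2->0):
Peg 0: [1]
Peg 1: [4, 3]
Peg 2: [5, 2]

After move 6 (0->2):
Peg 0: []
Peg 1: [4, 3]
Peg 2: [5, 2, 1]

After move 7 (1->0):
Peg 0: [3]
Peg 1: [4]
Peg 2: [5, 2, 1]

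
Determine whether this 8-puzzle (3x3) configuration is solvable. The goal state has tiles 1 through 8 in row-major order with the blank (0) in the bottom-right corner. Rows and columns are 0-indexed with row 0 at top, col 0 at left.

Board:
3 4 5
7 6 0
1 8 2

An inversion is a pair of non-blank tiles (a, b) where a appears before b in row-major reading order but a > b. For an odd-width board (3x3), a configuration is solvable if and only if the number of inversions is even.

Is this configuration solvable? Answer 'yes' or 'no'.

Inversions (pairs i<j in row-major order where tile[i] > tile[j] > 0): 12
12 is even, so the puzzle is solvable.

Answer: yes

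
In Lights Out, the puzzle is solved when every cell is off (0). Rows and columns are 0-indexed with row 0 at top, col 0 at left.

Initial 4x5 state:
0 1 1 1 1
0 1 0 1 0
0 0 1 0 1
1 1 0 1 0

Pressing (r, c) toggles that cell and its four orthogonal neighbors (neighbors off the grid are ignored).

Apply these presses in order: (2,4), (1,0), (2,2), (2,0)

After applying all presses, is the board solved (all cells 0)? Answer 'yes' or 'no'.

After press 1 at (2,4):
0 1 1 1 1
0 1 0 1 1
0 0 1 1 0
1 1 0 1 1

After press 2 at (1,0):
1 1 1 1 1
1 0 0 1 1
1 0 1 1 0
1 1 0 1 1

After press 3 at (2,2):
1 1 1 1 1
1 0 1 1 1
1 1 0 0 0
1 1 1 1 1

After press 4 at (2,0):
1 1 1 1 1
0 0 1 1 1
0 0 0 0 0
0 1 1 1 1

Lights still on: 12

Answer: no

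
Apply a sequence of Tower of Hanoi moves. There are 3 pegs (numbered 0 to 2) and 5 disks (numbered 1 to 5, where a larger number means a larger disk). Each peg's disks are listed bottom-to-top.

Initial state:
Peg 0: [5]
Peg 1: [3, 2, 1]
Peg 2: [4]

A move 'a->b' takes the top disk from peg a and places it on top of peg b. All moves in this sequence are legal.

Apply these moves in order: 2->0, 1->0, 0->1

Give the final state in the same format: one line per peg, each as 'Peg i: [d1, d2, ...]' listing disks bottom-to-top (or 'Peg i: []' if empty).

After move 1 (2->0):
Peg 0: [5, 4]
Peg 1: [3, 2, 1]
Peg 2: []

After move 2 (1->0):
Peg 0: [5, 4, 1]
Peg 1: [3, 2]
Peg 2: []

After move 3 (0->1):
Peg 0: [5, 4]
Peg 1: [3, 2, 1]
Peg 2: []

Answer: Peg 0: [5, 4]
Peg 1: [3, 2, 1]
Peg 2: []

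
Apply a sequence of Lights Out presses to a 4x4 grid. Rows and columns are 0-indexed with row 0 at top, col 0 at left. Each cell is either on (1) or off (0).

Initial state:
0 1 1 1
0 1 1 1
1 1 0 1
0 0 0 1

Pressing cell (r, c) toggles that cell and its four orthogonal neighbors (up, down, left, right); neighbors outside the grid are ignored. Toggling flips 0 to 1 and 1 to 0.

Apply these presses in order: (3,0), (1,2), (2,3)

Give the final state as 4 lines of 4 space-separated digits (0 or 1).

After press 1 at (3,0):
0 1 1 1
0 1 1 1
0 1 0 1
1 1 0 1

After press 2 at (1,2):
0 1 0 1
0 0 0 0
0 1 1 1
1 1 0 1

After press 3 at (2,3):
0 1 0 1
0 0 0 1
0 1 0 0
1 1 0 0

Answer: 0 1 0 1
0 0 0 1
0 1 0 0
1 1 0 0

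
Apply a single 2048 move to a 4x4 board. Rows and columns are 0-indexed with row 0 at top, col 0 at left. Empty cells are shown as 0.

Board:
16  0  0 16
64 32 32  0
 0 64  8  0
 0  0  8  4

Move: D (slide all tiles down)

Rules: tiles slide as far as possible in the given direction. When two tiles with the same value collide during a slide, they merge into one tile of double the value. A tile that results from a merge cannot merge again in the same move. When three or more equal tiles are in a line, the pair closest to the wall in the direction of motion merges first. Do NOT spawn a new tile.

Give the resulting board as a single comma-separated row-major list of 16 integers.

Answer: 0, 0, 0, 0, 0, 0, 0, 0, 16, 32, 32, 16, 64, 64, 16, 4

Derivation:
Slide down:
col 0: [16, 64, 0, 0] -> [0, 0, 16, 64]
col 1: [0, 32, 64, 0] -> [0, 0, 32, 64]
col 2: [0, 32, 8, 8] -> [0, 0, 32, 16]
col 3: [16, 0, 0, 4] -> [0, 0, 16, 4]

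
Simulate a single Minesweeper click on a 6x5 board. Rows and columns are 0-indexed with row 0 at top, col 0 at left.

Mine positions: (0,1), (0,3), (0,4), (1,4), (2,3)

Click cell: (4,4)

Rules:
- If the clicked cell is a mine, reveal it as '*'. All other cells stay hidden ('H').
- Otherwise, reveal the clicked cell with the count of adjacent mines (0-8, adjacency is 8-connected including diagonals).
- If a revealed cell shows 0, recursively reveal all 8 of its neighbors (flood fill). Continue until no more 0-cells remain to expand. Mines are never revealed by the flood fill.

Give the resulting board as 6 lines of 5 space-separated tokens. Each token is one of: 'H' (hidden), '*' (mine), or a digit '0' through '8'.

H H H H H
1 1 3 H H
0 0 1 H H
0 0 1 1 1
0 0 0 0 0
0 0 0 0 0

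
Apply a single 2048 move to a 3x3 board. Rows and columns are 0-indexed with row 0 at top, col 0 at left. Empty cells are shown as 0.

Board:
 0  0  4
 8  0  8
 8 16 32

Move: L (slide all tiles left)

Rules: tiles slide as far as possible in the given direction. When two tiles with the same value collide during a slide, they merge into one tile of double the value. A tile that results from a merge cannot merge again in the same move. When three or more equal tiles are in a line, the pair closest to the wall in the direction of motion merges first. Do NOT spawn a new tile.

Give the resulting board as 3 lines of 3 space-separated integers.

Slide left:
row 0: [0, 0, 4] -> [4, 0, 0]
row 1: [8, 0, 8] -> [16, 0, 0]
row 2: [8, 16, 32] -> [8, 16, 32]

Answer:  4  0  0
16  0  0
 8 16 32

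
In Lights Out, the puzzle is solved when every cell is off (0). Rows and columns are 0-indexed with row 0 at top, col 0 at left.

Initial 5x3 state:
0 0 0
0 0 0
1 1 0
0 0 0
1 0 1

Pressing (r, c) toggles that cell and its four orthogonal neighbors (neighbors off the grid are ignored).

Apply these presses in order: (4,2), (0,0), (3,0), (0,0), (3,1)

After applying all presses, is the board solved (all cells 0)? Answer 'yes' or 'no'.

Answer: yes

Derivation:
After press 1 at (4,2):
0 0 0
0 0 0
1 1 0
0 0 1
1 1 0

After press 2 at (0,0):
1 1 0
1 0 0
1 1 0
0 0 1
1 1 0

After press 3 at (3,0):
1 1 0
1 0 0
0 1 0
1 1 1
0 1 0

After press 4 at (0,0):
0 0 0
0 0 0
0 1 0
1 1 1
0 1 0

After press 5 at (3,1):
0 0 0
0 0 0
0 0 0
0 0 0
0 0 0

Lights still on: 0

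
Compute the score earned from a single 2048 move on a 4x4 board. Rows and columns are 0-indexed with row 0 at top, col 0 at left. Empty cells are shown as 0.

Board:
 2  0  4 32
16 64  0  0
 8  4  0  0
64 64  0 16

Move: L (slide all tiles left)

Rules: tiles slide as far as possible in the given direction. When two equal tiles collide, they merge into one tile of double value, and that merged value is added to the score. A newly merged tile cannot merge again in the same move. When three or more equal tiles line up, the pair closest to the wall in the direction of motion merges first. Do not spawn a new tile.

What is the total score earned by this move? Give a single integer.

Answer: 128

Derivation:
Slide left:
row 0: [2, 0, 4, 32] -> [2, 4, 32, 0]  score +0 (running 0)
row 1: [16, 64, 0, 0] -> [16, 64, 0, 0]  score +0 (running 0)
row 2: [8, 4, 0, 0] -> [8, 4, 0, 0]  score +0 (running 0)
row 3: [64, 64, 0, 16] -> [128, 16, 0, 0]  score +128 (running 128)
Board after move:
  2   4  32   0
 16  64   0   0
  8   4   0   0
128  16   0   0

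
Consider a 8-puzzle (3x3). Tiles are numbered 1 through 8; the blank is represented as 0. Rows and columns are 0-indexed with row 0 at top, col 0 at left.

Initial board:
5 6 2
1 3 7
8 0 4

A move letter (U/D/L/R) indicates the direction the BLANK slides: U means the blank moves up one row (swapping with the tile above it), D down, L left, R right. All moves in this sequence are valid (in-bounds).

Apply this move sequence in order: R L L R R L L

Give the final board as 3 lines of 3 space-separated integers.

Answer: 5 6 2
1 3 7
0 8 4

Derivation:
After move 1 (R):
5 6 2
1 3 7
8 4 0

After move 2 (L):
5 6 2
1 3 7
8 0 4

After move 3 (L):
5 6 2
1 3 7
0 8 4

After move 4 (R):
5 6 2
1 3 7
8 0 4

After move 5 (R):
5 6 2
1 3 7
8 4 0

After move 6 (L):
5 6 2
1 3 7
8 0 4

After move 7 (L):
5 6 2
1 3 7
0 8 4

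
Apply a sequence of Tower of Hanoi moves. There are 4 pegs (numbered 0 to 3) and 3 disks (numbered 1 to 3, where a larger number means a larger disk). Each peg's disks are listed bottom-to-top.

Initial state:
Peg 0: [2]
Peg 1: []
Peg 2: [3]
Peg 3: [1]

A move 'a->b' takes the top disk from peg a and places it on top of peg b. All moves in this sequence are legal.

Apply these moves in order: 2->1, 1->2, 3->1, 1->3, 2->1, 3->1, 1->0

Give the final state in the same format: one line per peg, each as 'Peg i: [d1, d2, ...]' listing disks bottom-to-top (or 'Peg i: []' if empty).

After move 1 (2->1):
Peg 0: [2]
Peg 1: [3]
Peg 2: []
Peg 3: [1]

After move 2 (1->2):
Peg 0: [2]
Peg 1: []
Peg 2: [3]
Peg 3: [1]

After move 3 (3->1):
Peg 0: [2]
Peg 1: [1]
Peg 2: [3]
Peg 3: []

After move 4 (1->3):
Peg 0: [2]
Peg 1: []
Peg 2: [3]
Peg 3: [1]

After move 5 (2->1):
Peg 0: [2]
Peg 1: [3]
Peg 2: []
Peg 3: [1]

After move 6 (3->1):
Peg 0: [2]
Peg 1: [3, 1]
Peg 2: []
Peg 3: []

After move 7 (1->0):
Peg 0: [2, 1]
Peg 1: [3]
Peg 2: []
Peg 3: []

Answer: Peg 0: [2, 1]
Peg 1: [3]
Peg 2: []
Peg 3: []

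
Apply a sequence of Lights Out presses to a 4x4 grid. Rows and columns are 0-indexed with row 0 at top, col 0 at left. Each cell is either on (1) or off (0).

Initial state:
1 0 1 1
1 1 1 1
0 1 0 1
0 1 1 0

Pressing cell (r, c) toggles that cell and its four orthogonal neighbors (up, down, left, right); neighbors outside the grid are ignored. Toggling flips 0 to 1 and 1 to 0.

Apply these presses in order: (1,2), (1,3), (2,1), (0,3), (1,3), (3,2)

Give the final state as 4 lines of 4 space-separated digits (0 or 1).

Answer: 1 0 1 0
1 1 0 1
1 0 1 1
0 1 0 1

Derivation:
After press 1 at (1,2):
1 0 0 1
1 0 0 0
0 1 1 1
0 1 1 0

After press 2 at (1,3):
1 0 0 0
1 0 1 1
0 1 1 0
0 1 1 0

After press 3 at (2,1):
1 0 0 0
1 1 1 1
1 0 0 0
0 0 1 0

After press 4 at (0,3):
1 0 1 1
1 1 1 0
1 0 0 0
0 0 1 0

After press 5 at (1,3):
1 0 1 0
1 1 0 1
1 0 0 1
0 0 1 0

After press 6 at (3,2):
1 0 1 0
1 1 0 1
1 0 1 1
0 1 0 1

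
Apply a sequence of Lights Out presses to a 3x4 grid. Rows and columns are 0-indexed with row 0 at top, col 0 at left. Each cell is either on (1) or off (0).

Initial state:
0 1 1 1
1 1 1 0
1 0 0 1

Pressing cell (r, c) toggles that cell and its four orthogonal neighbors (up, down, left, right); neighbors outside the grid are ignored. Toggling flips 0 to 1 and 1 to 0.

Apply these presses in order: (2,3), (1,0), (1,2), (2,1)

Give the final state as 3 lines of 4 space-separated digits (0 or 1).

After press 1 at (2,3):
0 1 1 1
1 1 1 1
1 0 1 0

After press 2 at (1,0):
1 1 1 1
0 0 1 1
0 0 1 0

After press 3 at (1,2):
1 1 0 1
0 1 0 0
0 0 0 0

After press 4 at (2,1):
1 1 0 1
0 0 0 0
1 1 1 0

Answer: 1 1 0 1
0 0 0 0
1 1 1 0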